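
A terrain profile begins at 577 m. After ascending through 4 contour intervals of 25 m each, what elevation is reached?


elevation = 577 + 4 * 25 = 677 m

677 m


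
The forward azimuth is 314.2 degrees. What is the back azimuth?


back azimuth = (314.2 + 180) mod 360 = 134.2 degrees

134.2 degrees


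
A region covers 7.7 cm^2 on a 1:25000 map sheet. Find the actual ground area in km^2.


ground_area = 7.7 * (25000/100)^2 = 481250.0 m^2 = 0.48125 km^2 ≈ 0.481 km^2

0.481 km^2


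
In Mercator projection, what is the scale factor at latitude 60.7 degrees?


SF = 1 / cos(60.7) = 1 / 0.489382 = 2.043

2.043


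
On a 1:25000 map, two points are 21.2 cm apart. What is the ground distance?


ground = 21.2 cm * 25000 / 100 = 5300.0 m = 5.3 km

5.3 km


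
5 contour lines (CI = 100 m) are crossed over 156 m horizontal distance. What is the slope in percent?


elevation change = 5 * 100 = 500 m
slope = 500 / 156 * 100 = 320.5%

320.5%


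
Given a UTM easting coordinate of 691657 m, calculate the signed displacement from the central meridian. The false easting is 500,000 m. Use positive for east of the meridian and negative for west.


displacement = 691657 - 500000 = 191657 m

191657 m


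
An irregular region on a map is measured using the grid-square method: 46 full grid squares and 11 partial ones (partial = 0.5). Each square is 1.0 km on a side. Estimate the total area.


effective squares = 46 + 11 * 0.5 = 51.5
area = 51.5 * 1.0 = 51.5 km^2

51.5 km^2


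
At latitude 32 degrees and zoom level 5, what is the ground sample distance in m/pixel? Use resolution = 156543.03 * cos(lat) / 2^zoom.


res = 156543.03 * cos(32) / 2^5 = 156543.03 * 0.8480481 / 32 = 4148.63 m/pixel

4148.63 m/pixel


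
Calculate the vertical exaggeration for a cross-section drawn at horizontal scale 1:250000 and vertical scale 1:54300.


VE = horizontal_scale / vertical_scale = 250000 / 54300 ≈ 4.6

4.6x


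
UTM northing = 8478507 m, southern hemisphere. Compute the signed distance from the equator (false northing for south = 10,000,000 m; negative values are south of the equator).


For southern: actual = 8478507 - 10000000 = -1521493 m

-1521493 m


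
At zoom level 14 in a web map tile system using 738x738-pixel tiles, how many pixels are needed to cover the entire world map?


tiles per axis = 2^14 = 16384
total tiles = 16384^2 = 268435456
pixels per axis = 16384 * 738 = 12091392
total pixels = 12091392^2 = 146201760497664

146201760497664 pixels


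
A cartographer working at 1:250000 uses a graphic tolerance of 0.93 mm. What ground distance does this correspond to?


ground = 0.93 mm * 250000 / 1000 = 232.5 m

232.5 m


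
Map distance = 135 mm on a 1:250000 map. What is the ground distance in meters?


ground = 135 mm * 250000 / 1000 = 33750.0 m

33750.0 m


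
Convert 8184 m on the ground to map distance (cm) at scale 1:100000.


map_cm = 8184 * 100 / 100000 = 8.184 cm ≈ 8.18 cm

8.18 cm


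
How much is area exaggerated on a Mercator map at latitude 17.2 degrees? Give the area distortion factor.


area_distortion = 1/cos^2(17.2) = 1.096

1.096


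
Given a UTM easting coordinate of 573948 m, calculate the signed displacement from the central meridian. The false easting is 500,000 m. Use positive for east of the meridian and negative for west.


displacement = 573948 - 500000 = 73948 m

73948 m


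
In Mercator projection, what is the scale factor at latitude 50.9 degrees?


SF = 1 / cos(50.9) = 1 / 0.630676 = 1.586

1.586


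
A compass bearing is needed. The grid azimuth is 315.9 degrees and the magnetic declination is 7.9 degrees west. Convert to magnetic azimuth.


magnetic azimuth = grid azimuth - declination (east +ve)
mag_az = 315.9 - -7.9 = 323.8 degrees

323.8 degrees


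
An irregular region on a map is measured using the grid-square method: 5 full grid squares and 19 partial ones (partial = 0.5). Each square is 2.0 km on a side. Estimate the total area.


effective squares = 5 + 19 * 0.5 = 14.5
area = 14.5 * 4.0 = 58.0 km^2

58.0 km^2


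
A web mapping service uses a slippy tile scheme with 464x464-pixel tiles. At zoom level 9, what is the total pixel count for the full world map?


tiles per axis = 2^9 = 512
total tiles = 512^2 = 262144
pixels per axis = 512 * 464 = 237568
total pixels = 237568^2 = 56438554624

56438554624 pixels


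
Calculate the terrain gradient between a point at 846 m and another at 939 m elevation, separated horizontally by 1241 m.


gradient = (939 - 846) / 1241 = 93 / 1241 = 0.0749

0.0749


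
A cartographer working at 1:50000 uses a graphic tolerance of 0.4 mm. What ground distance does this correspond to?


ground = 0.4 mm * 50000 / 1000 = 20.0 m

20.0 m


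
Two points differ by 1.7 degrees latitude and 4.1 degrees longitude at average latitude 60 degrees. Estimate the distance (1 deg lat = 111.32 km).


dlat_km = 1.7 * 111.32 = 189.244
dlon_km = 4.1 * 111.32 * cos(60) ≈ 228.206
dist = sqrt(189.244^2 + 228.206^2) ≈ 296.5 km

296.5 km


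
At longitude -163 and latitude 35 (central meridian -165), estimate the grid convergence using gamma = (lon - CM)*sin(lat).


gamma = (-163 - -165) * sin(35) = 2 * 0.573576 = 1.147 degrees

1.147 degrees


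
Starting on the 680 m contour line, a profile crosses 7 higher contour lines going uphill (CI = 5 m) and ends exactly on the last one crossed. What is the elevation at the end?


elevation = 680 + 7 * 5 = 715 m

715 m


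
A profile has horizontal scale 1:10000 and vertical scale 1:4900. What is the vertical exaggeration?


VE = horizontal_scale / vertical_scale = 10000 / 4900 ≈ 2.0

2.0x


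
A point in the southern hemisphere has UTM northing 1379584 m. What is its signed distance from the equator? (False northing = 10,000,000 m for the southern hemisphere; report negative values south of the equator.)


For southern: actual = 1379584 - 10000000 = -8620416 m

-8620416 m


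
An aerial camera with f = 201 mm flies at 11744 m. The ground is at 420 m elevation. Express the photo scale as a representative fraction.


scale = f / (H - h) = 201 mm / 11324 m = 201 / 11324000 = 1:56338

1:56338


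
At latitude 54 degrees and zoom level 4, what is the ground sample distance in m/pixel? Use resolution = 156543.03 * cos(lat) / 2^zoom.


res = 156543.03 * cos(54) / 2^4 = 156543.03 * 0.58778525 / 16 = 5750.86 m/pixel

5750.86 m/pixel


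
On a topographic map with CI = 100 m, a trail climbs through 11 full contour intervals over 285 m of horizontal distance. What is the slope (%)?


elevation change = 11 * 100 = 1100 m
slope = 1100 / 285 * 100 = 386.0%

386.0%


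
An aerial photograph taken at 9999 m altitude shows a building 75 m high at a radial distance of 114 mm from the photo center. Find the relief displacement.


d = h * r / H = 75 * 114 / 9999 = 0.86 mm

0.86 mm


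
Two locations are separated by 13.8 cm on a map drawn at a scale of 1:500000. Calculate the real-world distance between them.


ground = 13.8 cm * 500000 / 100 = 69000.0 m = 69.0 km

69.0 km


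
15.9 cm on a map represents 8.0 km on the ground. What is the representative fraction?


ground = 8.0 km = 800000 cm; RF denominator = ground / map = 800000 / 15.9 ≈ 50314; RF = 1:50314

1:50314


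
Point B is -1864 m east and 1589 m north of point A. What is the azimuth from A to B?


az = atan2(-1864, 1589) = -49.6 deg
adjusted to 0-360: 310.4 degrees

310.4 degrees


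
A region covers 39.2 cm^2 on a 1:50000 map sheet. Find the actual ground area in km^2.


ground_area = 39.2 * (50000/100)^2 = 9800000.0 m^2 = 9.8 km^2

9.8 km^2


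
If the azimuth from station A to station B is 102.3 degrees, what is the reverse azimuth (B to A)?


back azimuth = (102.3 + 180) mod 360 = 282.3 degrees

282.3 degrees


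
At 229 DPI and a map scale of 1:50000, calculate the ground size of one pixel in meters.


pixel_cm = 2.54 / 229 ≈ 0.011092 cm
ground = pixel_cm * 50000 / 100 = 2.54 * 50000 / (229 * 100) = 127000 / 22900 ≈ 5.55 m

5.55 m


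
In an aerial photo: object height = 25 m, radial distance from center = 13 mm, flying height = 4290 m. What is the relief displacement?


d = h * r / H = 25 * 13 / 4290 = 0.08 mm

0.08 mm


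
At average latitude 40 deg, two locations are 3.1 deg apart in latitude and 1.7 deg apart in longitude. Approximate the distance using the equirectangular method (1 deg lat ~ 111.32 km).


dlat_km = 3.1 * 111.32 = 345.092
dlon_km = 1.7 * 111.32 * cos(40) ≈ 144.969
dist = sqrt(345.092^2 + 144.969^2) ≈ 374.3 km

374.3 km


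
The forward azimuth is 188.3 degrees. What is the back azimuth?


back azimuth = (188.3 + 180) mod 360 = 8.3 degrees

8.3 degrees


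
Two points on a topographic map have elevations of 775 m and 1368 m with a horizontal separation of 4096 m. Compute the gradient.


gradient = (1368 - 775) / 4096 = 593 / 4096 = 0.1448

0.1448


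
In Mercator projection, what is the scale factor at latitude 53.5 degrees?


SF = 1 / cos(53.5) = 1 / 0.594823 = 1.681

1.681


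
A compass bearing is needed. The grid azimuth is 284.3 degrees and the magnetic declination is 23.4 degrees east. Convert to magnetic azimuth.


magnetic azimuth = grid azimuth - declination (east +ve)
mag_az = 284.3 - 23.4 = 260.9 degrees

260.9 degrees


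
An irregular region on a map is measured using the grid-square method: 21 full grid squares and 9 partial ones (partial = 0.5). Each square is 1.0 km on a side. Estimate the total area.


effective squares = 21 + 9 * 0.5 = 25.5
area = 25.5 * 1.0 = 25.5 km^2

25.5 km^2


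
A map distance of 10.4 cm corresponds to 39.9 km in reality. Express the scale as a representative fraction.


ground = 39.9 km = 3990000 cm; RF denominator = ground / map = 3990000 / 10.4 ≈ 383654; RF = 1:383654

1:383654


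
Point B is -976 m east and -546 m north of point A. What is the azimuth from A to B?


az = atan2(-976, -546) = -119.2 deg
adjusted to 0-360: 240.8 degrees

240.8 degrees


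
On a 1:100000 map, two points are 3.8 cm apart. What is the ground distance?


ground = 3.8 cm * 100000 / 100 = 3800.0 m = 3.8 km

3.8 km


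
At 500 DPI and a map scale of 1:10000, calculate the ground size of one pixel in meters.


pixel_cm = 2.54 / 500 = 0.00508 cm
ground = pixel_cm * 10000 / 100 = 2.54 * 10000 / (500 * 100) = 25400 / 50000 ≈ 0.51 m

0.51 m


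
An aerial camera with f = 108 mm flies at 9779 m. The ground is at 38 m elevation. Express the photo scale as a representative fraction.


scale = f / (H - h) = 108 mm / 9741 m = 108 / 9741000 = 1:90194

1:90194


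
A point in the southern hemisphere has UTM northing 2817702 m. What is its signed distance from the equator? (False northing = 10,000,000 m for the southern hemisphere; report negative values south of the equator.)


For southern: actual = 2817702 - 10000000 = -7182298 m

-7182298 m


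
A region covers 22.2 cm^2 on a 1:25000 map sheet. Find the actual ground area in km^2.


ground_area = 22.2 * (25000/100)^2 = 1387500.0 m^2 = 1.3875 km^2 ≈ 1.388 km^2

1.388 km^2


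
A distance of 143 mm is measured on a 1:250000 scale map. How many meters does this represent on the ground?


ground = 143 mm * 250000 / 1000 = 35750.0 m

35750.0 m


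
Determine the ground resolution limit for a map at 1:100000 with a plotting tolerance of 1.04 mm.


ground = 1.04 mm * 100000 / 1000 = 104.0 m

104.0 m


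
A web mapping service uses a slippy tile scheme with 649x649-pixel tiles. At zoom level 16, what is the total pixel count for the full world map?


tiles per axis = 2^16 = 65536
total tiles = 65536^2 = 4294967296
pixels per axis = 65536 * 649 = 42532864
total pixels = 42532864^2 = 1809044520042496

1809044520042496 pixels


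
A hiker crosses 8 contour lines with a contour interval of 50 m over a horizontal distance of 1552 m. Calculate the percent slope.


elevation change = 8 * 50 = 400 m
slope = 400 / 1552 * 100 = 25.8%

25.8%


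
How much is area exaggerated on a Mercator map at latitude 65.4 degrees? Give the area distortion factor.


area_distortion = 1/cos^2(65.4) = 5.771

5.771


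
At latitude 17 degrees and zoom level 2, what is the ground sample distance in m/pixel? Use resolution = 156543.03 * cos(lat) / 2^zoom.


res = 156543.03 * cos(17) / 2^2 = 156543.03 * 0.95630476 / 4 = 37425.71 m/pixel

37425.71 m/pixel


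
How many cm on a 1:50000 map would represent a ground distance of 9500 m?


map_cm = 9500 * 100 / 50000 = 19.0 cm

19.0 cm


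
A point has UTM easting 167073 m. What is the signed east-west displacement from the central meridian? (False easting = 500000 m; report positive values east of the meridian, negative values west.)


displacement = 167073 - 500000 = -332927 m

-332927 m


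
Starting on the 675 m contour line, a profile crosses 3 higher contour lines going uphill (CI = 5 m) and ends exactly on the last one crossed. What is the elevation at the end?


elevation = 675 + 3 * 5 = 690 m

690 m


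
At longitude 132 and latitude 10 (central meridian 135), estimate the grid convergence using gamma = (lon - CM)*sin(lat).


gamma = (132 - 135) * sin(10) = -3 * 0.173648 = -0.521 degrees

-0.521 degrees


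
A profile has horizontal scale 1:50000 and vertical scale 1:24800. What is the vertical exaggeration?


VE = horizontal_scale / vertical_scale = 50000 / 24800 ≈ 2.0

2.0x


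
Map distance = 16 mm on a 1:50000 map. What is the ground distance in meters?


ground = 16 mm * 50000 / 1000 = 800.0 m

800.0 m


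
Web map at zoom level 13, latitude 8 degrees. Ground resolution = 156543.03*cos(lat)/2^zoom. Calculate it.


res = 156543.03 * cos(8) / 2^13 = 156543.03 * 0.99026807 / 8192 = 18.92 m/pixel

18.92 m/pixel


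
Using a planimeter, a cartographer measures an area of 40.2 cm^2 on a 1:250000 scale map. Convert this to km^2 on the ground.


ground_area = 40.2 * (250000/100)^2 = 251250000.0 m^2 = 251.25 km^2

251.25 km^2


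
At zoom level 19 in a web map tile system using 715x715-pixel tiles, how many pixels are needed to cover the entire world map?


tiles per axis = 2^19 = 524288
total tiles = 524288^2 = 274877906944
pixels per axis = 524288 * 715 = 374865920
total pixels = 374865920^2 = 140524457977446400

140524457977446400 pixels


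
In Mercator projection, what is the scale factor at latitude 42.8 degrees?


SF = 1 / cos(42.8) = 1 / 0.73373 = 1.363

1.363


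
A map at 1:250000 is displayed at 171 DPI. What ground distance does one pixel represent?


pixel_cm = 2.54 / 171 ≈ 0.014854 cm
ground = pixel_cm * 250000 / 100 = 2.54 * 250000 / (171 * 100) = 635000 / 17100 ≈ 37.13 m

37.13 m


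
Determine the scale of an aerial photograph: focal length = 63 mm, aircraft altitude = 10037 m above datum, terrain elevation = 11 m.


scale = f / (H - h) = 63 mm / 10026 m = 63 / 10026000 = 1:159143

1:159143


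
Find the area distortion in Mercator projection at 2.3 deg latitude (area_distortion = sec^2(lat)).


area_distortion = 1/cos^2(2.3) = 1.002

1.002


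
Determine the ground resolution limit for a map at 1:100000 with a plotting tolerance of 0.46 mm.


ground = 0.46 mm * 100000 / 1000 = 46.0 m

46.0 m


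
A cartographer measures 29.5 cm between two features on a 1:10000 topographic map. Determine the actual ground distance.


ground = 29.5 cm * 10000 / 100 = 2950.0 m = 2.95 km

2.95 km


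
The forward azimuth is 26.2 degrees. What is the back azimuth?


back azimuth = (26.2 + 180) mod 360 = 206.2 degrees

206.2 degrees


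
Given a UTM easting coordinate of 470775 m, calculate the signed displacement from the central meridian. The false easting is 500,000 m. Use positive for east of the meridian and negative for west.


displacement = 470775 - 500000 = -29225 m

-29225 m


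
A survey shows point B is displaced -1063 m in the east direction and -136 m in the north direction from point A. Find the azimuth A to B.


az = atan2(-1063, -136) = -97.3 deg
adjusted to 0-360: 262.7 degrees

262.7 degrees


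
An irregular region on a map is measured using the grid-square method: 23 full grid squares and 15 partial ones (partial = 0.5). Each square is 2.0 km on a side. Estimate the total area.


effective squares = 23 + 15 * 0.5 = 30.5
area = 30.5 * 4.0 = 122.0 km^2

122.0 km^2


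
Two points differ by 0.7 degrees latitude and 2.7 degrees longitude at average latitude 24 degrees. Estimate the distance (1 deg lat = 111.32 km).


dlat_km = 0.7 * 111.32 = 77.924
dlon_km = 2.7 * 111.32 * cos(24) ≈ 274.579
dist = sqrt(77.924^2 + 274.579^2) ≈ 285.4 km

285.4 km


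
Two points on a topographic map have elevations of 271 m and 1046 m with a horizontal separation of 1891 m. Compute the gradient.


gradient = (1046 - 271) / 1891 = 775 / 1891 = 0.4098

0.4098


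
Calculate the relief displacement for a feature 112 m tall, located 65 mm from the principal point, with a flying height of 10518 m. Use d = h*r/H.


d = h * r / H = 112 * 65 / 10518 = 0.69 mm

0.69 mm


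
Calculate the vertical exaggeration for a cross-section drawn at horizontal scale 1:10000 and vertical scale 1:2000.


VE = horizontal_scale / vertical_scale = 10000 / 2000 = 5.0

5.0x


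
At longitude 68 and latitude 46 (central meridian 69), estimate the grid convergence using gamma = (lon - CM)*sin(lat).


gamma = (68 - 69) * sin(46) = -1 * 0.71934 = -0.719 degrees

-0.719 degrees


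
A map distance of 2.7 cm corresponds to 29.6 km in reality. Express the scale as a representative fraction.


ground = 29.6 km = 2960000 cm; RF denominator = ground / map = 2960000 / 2.7 ≈ 1096296; RF = 1:1096296

1:1096296


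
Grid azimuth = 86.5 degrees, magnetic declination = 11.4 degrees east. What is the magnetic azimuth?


magnetic azimuth = grid azimuth - declination (east +ve)
mag_az = 86.5 - 11.4 = 75.1 degrees

75.1 degrees


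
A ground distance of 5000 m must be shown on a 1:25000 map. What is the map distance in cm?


map_cm = 5000 * 100 / 25000 = 20.0 cm

20.0 cm


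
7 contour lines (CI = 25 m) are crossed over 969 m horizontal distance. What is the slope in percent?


elevation change = 7 * 25 = 175 m
slope = 175 / 969 * 100 = 18.1%

18.1%


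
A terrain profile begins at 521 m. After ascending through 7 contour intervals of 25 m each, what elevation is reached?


elevation = 521 + 7 * 25 = 696 m

696 m


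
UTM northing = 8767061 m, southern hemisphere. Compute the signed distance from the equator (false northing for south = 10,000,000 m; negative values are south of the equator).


For southern: actual = 8767061 - 10000000 = -1232939 m

-1232939 m


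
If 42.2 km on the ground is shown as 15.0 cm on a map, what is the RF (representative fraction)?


ground = 42.2 km = 4220000 cm; RF denominator = ground / map = 4220000 / 15.0 ≈ 281333; RF = 1:281333

1:281333


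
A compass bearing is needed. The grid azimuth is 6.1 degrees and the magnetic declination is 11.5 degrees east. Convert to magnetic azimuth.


magnetic azimuth = grid azimuth - declination (east +ve)
mag_az = 6.1 - 11.5 = 354.6 degrees

354.6 degrees


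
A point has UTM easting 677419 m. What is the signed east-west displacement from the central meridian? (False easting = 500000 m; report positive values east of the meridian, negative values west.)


displacement = 677419 - 500000 = 177419 m

177419 m


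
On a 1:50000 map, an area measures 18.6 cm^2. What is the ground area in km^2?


ground_area = 18.6 * (50000/100)^2 = 4650000.0 m^2 = 4.65 km^2

4.65 km^2


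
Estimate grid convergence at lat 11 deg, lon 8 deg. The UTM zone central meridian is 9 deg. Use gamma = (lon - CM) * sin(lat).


gamma = (8 - 9) * sin(11) = -1 * 0.190809 = -0.191 degrees

-0.191 degrees


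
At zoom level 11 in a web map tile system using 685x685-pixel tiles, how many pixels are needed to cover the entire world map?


tiles per axis = 2^11 = 2048
total tiles = 2048^2 = 4194304
pixels per axis = 2048 * 685 = 1402880
total pixels = 1402880^2 = 1968072294400

1968072294400 pixels


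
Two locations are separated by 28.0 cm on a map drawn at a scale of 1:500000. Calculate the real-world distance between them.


ground = 28.0 cm * 500000 / 100 = 140000.0 m = 140.0 km

140.0 km


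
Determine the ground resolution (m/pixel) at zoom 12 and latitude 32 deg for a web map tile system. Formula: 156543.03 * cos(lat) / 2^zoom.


res = 156543.03 * cos(32) / 2^12 = 156543.03 * 0.8480481 / 4096 = 32.41 m/pixel

32.41 m/pixel


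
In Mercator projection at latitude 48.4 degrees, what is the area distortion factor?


area_distortion = 1/cos^2(48.4) = 2.269

2.269


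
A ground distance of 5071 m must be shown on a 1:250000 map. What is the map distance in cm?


map_cm = 5071 * 100 / 250000 = 2.0284 cm ≈ 2.03 cm

2.03 cm


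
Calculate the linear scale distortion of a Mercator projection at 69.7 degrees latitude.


SF = 1 / cos(69.7) = 1 / 0.346936 = 2.882

2.882


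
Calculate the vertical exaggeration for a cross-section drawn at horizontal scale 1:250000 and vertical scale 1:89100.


VE = horizontal_scale / vertical_scale = 250000 / 89100 ≈ 2.8

2.8x


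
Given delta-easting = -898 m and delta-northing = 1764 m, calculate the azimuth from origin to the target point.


az = atan2(-898, 1764) = -27.0 deg
adjusted to 0-360: 333.0 degrees

333.0 degrees


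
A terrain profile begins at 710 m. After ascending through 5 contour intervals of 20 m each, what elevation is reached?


elevation = 710 + 5 * 20 = 810 m

810 m


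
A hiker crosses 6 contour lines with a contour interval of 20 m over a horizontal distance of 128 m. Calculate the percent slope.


elevation change = 6 * 20 = 120 m
slope = 120 / 128 * 100 = 93.8%

93.8%


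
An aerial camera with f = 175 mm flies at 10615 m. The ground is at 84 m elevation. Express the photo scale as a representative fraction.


scale = f / (H - h) = 175 mm / 10531 m = 175 / 10531000 = 1:60177

1:60177


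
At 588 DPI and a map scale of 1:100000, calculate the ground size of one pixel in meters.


pixel_cm = 2.54 / 588 ≈ 0.00432 cm
ground = pixel_cm * 100000 / 100 = 2.54 * 100000 / (588 * 100) = 254000 / 58800 ≈ 4.32 m

4.32 m


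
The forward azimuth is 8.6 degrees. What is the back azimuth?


back azimuth = (8.6 + 180) mod 360 = 188.6 degrees

188.6 degrees


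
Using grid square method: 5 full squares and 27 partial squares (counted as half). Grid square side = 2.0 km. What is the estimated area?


effective squares = 5 + 27 * 0.5 = 18.5
area = 18.5 * 4.0 = 74.0 km^2

74.0 km^2


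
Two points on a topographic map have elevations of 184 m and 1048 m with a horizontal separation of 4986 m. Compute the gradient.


gradient = (1048 - 184) / 4986 = 864 / 4986 = 0.1733

0.1733


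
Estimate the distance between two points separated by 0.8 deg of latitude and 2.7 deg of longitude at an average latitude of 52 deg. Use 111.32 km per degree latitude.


dlat_km = 0.8 * 111.32 = 89.056
dlon_km = 2.7 * 111.32 * cos(52) ≈ 185.046
dist = sqrt(89.056^2 + 185.046^2) ≈ 205.4 km

205.4 km


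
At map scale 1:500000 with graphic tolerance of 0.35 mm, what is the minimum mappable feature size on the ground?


ground = 0.35 mm * 500000 / 1000 = 175.0 m

175.0 m


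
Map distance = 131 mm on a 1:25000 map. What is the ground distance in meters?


ground = 131 mm * 25000 / 1000 = 3275.0 m

3275.0 m


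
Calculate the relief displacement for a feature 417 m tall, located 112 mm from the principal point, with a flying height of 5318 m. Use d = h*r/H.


d = h * r / H = 417 * 112 / 5318 = 8.78 mm

8.78 mm


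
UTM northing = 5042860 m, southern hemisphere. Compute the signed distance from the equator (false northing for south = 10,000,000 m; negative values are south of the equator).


For southern: actual = 5042860 - 10000000 = -4957140 m

-4957140 m


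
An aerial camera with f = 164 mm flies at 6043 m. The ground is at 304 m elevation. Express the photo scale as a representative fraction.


scale = f / (H - h) = 164 mm / 5739 m = 164 / 5739000 = 1:34994

1:34994


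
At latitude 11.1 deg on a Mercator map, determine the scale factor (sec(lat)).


SF = 1 / cos(11.1) = 1 / 0.981293 = 1.019

1.019


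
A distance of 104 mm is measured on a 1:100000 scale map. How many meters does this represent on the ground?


ground = 104 mm * 100000 / 1000 = 10400.0 m

10400.0 m


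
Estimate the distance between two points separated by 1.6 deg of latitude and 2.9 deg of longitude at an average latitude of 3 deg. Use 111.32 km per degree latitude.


dlat_km = 1.6 * 111.32 = 178.112
dlon_km = 2.9 * 111.32 * cos(3) ≈ 322.386
dist = sqrt(178.112^2 + 322.386^2) ≈ 368.3 km

368.3 km


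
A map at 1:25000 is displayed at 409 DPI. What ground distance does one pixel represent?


pixel_cm = 2.54 / 409 ≈ 0.00621 cm
ground = pixel_cm * 25000 / 100 = 2.54 * 25000 / (409 * 100) = 63500 / 40900 ≈ 1.55 m

1.55 m


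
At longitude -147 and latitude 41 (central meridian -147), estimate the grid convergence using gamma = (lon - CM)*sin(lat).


gamma = (-147 - -147) * sin(41) = 0 * 0.656059 = 0.0 degrees

0.0 degrees


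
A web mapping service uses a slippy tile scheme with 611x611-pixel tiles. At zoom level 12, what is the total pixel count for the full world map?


tiles per axis = 2^12 = 4096
total tiles = 4096^2 = 16777216
pixels per axis = 4096 * 611 = 2502656
total pixels = 2502656^2 = 6263287054336

6263287054336 pixels


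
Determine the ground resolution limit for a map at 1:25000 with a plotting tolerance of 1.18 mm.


ground = 1.18 mm * 25000 / 1000 = 29.5 m

29.5 m


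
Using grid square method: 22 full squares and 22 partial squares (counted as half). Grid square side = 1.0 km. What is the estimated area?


effective squares = 22 + 22 * 0.5 = 33.0
area = 33.0 * 1.0 = 33.0 km^2

33.0 km^2


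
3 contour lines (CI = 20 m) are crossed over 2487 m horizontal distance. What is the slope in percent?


elevation change = 3 * 20 = 60 m
slope = 60 / 2487 * 100 = 2.4%

2.4%


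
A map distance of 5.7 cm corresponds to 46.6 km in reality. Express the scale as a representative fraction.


ground = 46.6 km = 4660000 cm; RF denominator = ground / map = 4660000 / 5.7 ≈ 817544; RF = 1:817544

1:817544


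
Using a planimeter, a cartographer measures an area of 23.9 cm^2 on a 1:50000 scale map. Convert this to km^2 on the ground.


ground_area = 23.9 * (50000/100)^2 = 5975000.0 m^2 = 5.975 km^2

5.975 km^2


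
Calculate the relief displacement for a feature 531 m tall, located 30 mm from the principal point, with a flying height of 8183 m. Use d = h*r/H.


d = h * r / H = 531 * 30 / 8183 = 1.95 mm

1.95 mm


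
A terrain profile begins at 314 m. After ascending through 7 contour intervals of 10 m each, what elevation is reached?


elevation = 314 + 7 * 10 = 384 m

384 m


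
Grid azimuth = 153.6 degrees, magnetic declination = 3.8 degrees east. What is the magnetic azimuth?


magnetic azimuth = grid azimuth - declination (east +ve)
mag_az = 153.6 - 3.8 = 149.8 degrees

149.8 degrees


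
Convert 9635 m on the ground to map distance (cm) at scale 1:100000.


map_cm = 9635 * 100 / 100000 = 9.635 cm ≈ 9.64 cm

9.64 cm


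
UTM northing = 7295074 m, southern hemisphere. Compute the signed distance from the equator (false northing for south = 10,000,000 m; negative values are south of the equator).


For southern: actual = 7295074 - 10000000 = -2704926 m

-2704926 m


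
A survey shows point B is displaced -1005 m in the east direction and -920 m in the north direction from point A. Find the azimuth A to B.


az = atan2(-1005, -920) = -132.5 deg
adjusted to 0-360: 227.5 degrees

227.5 degrees


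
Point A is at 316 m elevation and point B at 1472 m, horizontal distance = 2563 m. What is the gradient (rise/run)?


gradient = (1472 - 316) / 2563 = 1156 / 2563 = 0.451

0.451


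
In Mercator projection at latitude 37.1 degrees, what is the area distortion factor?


area_distortion = 1/cos^2(37.1) = 1.572

1.572


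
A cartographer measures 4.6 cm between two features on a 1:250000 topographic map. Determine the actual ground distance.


ground = 4.6 cm * 250000 / 100 = 11500.0 m = 11.5 km

11.5 km


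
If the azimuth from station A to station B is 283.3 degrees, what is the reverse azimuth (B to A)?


back azimuth = (283.3 + 180) mod 360 = 103.3 degrees

103.3 degrees


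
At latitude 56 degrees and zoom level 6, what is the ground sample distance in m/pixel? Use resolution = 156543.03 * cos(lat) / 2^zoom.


res = 156543.03 * cos(56) / 2^6 = 156543.03 * 0.5591929 / 64 = 1367.78 m/pixel

1367.78 m/pixel


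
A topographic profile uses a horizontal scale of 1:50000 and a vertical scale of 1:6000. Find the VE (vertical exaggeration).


VE = horizontal_scale / vertical_scale = 50000 / 6000 ≈ 8.3

8.3x


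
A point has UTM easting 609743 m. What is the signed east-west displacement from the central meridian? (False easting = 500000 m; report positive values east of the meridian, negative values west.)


displacement = 609743 - 500000 = 109743 m

109743 m


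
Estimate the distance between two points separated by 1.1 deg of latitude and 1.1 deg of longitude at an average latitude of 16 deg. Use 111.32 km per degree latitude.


dlat_km = 1.1 * 111.32 = 122.452
dlon_km = 1.1 * 111.32 * cos(16) ≈ 117.708
dist = sqrt(122.452^2 + 117.708^2) ≈ 169.9 km

169.9 km


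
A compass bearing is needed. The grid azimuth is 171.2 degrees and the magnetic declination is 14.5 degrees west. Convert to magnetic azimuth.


magnetic azimuth = grid azimuth - declination (east +ve)
mag_az = 171.2 - -14.5 = 185.7 degrees

185.7 degrees


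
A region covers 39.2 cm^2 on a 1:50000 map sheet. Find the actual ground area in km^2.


ground_area = 39.2 * (50000/100)^2 = 9800000.0 m^2 = 9.8 km^2

9.8 km^2


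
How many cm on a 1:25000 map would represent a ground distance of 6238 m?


map_cm = 6238 * 100 / 25000 = 24.952 cm ≈ 24.95 cm

24.95 cm


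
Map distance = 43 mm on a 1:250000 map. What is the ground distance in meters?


ground = 43 mm * 250000 / 1000 = 10750.0 m

10750.0 m


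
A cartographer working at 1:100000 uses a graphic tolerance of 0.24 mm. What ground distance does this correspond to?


ground = 0.24 mm * 100000 / 1000 = 24.0 m

24.0 m


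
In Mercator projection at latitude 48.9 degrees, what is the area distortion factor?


area_distortion = 1/cos^2(48.9) = 2.314

2.314


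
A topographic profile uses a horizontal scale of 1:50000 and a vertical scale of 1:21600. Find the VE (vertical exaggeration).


VE = horizontal_scale / vertical_scale = 50000 / 21600 ≈ 2.3

2.3x


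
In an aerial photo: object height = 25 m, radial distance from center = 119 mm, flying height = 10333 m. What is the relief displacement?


d = h * r / H = 25 * 119 / 10333 = 0.29 mm

0.29 mm


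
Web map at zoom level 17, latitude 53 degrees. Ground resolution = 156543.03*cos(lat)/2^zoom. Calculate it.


res = 156543.03 * cos(53) / 2^17 = 156543.03 * 0.60181502 / 131072 = 0.72 m/pixel

0.72 m/pixel


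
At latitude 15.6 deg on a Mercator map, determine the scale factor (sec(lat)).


SF = 1 / cos(15.6) = 1 / 0.963163 = 1.038

1.038


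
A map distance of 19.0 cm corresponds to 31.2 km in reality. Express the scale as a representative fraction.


ground = 31.2 km = 3120000 cm; RF denominator = ground / map = 3120000 / 19.0 ≈ 164211; RF = 1:164211

1:164211


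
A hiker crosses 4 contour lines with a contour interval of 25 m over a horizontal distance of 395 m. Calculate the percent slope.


elevation change = 4 * 25 = 100 m
slope = 100 / 395 * 100 = 25.3%

25.3%


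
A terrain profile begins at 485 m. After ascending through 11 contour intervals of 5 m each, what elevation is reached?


elevation = 485 + 11 * 5 = 540 m

540 m


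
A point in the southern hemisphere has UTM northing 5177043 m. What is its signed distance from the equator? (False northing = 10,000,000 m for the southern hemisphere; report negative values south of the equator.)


For southern: actual = 5177043 - 10000000 = -4822957 m

-4822957 m


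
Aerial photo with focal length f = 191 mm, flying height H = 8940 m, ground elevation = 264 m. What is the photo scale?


scale = f / (H - h) = 191 mm / 8676 m = 191 / 8676000 = 1:45424

1:45424


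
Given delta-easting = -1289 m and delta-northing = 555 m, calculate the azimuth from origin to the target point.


az = atan2(-1289, 555) = -66.7 deg
adjusted to 0-360: 293.3 degrees

293.3 degrees


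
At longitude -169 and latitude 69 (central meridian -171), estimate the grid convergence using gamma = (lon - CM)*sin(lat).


gamma = (-169 - -171) * sin(69) = 2 * 0.93358 = 1.867 degrees

1.867 degrees


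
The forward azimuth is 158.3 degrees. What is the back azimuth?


back azimuth = (158.3 + 180) mod 360 = 338.3 degrees

338.3 degrees


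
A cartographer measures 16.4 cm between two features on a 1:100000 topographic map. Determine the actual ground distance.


ground = 16.4 cm * 100000 / 100 = 16400.0 m = 16.4 km

16.4 km


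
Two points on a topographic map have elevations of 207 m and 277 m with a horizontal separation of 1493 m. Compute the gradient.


gradient = (277 - 207) / 1493 = 70 / 1493 = 0.0469

0.0469


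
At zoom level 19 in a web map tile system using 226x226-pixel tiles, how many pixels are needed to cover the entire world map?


tiles per axis = 2^19 = 524288
total tiles = 524288^2 = 274877906944
pixels per axis = 524288 * 226 = 118489088
total pixels = 118489088^2 = 14039663975071744

14039663975071744 pixels


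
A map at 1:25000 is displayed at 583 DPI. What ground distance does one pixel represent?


pixel_cm = 2.54 / 583 ≈ 0.004357 cm
ground = pixel_cm * 25000 / 100 = 2.54 * 25000 / (583 * 100) = 63500 / 58300 ≈ 1.09 m

1.09 m


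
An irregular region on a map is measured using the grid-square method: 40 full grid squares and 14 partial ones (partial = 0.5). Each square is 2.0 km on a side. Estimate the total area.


effective squares = 40 + 14 * 0.5 = 47.0
area = 47.0 * 4.0 = 188.0 km^2

188.0 km^2


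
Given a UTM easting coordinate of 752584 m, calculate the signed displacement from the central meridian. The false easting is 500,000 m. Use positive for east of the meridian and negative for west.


displacement = 752584 - 500000 = 252584 m

252584 m


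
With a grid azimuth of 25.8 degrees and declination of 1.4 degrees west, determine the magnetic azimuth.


magnetic azimuth = grid azimuth - declination (east +ve)
mag_az = 25.8 - -1.4 = 27.2 degrees

27.2 degrees


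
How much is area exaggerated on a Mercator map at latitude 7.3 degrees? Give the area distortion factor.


area_distortion = 1/cos^2(7.3) = 1.016

1.016


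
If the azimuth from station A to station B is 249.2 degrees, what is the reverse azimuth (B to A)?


back azimuth = (249.2 + 180) mod 360 = 69.2 degrees

69.2 degrees


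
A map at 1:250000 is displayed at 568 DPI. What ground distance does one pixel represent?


pixel_cm = 2.54 / 568 ≈ 0.004472 cm
ground = pixel_cm * 250000 / 100 = 2.54 * 250000 / (568 * 100) = 635000 / 56800 ≈ 11.18 m

11.18 m


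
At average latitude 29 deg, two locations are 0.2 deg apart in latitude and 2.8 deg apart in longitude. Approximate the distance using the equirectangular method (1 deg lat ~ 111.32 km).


dlat_km = 0.2 * 111.32 = 22.264
dlon_km = 2.8 * 111.32 * cos(29) ≈ 272.615
dist = sqrt(22.264^2 + 272.615^2) ≈ 273.5 km

273.5 km


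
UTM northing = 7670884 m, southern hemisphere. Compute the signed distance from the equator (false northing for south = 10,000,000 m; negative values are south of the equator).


For southern: actual = 7670884 - 10000000 = -2329116 m

-2329116 m


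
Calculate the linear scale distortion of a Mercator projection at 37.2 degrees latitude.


SF = 1 / cos(37.2) = 1 / 0.79653 = 1.255

1.255


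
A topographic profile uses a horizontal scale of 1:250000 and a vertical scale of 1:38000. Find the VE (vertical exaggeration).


VE = horizontal_scale / vertical_scale = 250000 / 38000 ≈ 6.6

6.6x


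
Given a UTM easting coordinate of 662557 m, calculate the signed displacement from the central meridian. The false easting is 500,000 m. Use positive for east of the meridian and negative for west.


displacement = 662557 - 500000 = 162557 m

162557 m


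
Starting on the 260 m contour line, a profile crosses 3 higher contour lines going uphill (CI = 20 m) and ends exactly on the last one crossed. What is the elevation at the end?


elevation = 260 + 3 * 20 = 320 m

320 m


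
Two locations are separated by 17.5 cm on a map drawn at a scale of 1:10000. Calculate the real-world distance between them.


ground = 17.5 cm * 10000 / 100 = 1750.0 m = 1.75 km

1.75 km


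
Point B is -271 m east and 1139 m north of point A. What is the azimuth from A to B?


az = atan2(-271, 1139) = -13.4 deg
adjusted to 0-360: 346.6 degrees

346.6 degrees


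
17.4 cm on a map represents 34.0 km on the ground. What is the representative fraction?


ground = 34.0 km = 3400000 cm; RF denominator = ground / map = 3400000 / 17.4 ≈ 195402; RF = 1:195402

1:195402


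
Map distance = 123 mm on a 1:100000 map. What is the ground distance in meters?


ground = 123 mm * 100000 / 1000 = 12300.0 m

12300.0 m


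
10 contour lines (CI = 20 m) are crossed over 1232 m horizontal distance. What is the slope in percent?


elevation change = 10 * 20 = 200 m
slope = 200 / 1232 * 100 = 16.2%

16.2%


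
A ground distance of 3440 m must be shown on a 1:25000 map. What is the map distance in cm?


map_cm = 3440 * 100 / 25000 = 13.76 cm

13.76 cm


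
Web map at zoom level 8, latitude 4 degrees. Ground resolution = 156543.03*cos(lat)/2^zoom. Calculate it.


res = 156543.03 * cos(4) / 2^8 = 156543.03 * 0.99756405 / 256 = 610.01 m/pixel

610.01 m/pixel


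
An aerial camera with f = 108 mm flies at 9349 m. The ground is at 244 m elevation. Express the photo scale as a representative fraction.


scale = f / (H - h) = 108 mm / 9105 m = 108 / 9105000 = 1:84306

1:84306


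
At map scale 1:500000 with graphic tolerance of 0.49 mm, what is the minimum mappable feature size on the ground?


ground = 0.49 mm * 500000 / 1000 = 245.0 m

245.0 m


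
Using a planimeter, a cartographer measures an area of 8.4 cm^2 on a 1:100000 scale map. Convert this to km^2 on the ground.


ground_area = 8.4 * (100000/100)^2 = 8400000.0 m^2 = 8.4 km^2

8.4 km^2


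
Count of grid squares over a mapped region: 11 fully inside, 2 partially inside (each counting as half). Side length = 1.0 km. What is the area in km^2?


effective squares = 11 + 2 * 0.5 = 12.0
area = 12.0 * 1.0 = 12.0 km^2

12.0 km^2


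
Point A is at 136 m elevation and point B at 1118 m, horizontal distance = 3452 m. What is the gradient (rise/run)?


gradient = (1118 - 136) / 3452 = 982 / 3452 = 0.2845

0.2845


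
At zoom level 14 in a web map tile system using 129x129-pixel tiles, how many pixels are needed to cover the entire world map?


tiles per axis = 2^14 = 16384
total tiles = 16384^2 = 268435456
pixels per axis = 16384 * 129 = 2113536
total pixels = 2113536^2 = 4467034423296

4467034423296 pixels
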